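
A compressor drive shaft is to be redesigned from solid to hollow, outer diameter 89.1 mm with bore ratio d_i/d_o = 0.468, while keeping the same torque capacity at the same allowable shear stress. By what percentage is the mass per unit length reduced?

19.3 %

Equal τ_max and T ⇒ the solid shaft needs d_s³ = d_o³(1−k⁴), so d_s = 89.1·(1−0.468⁴)^(1/3) = 87.65 mm.
Area ratio A_h/A_s = d_o²(1−k²)/d_s² = (1−k²)/(1−k⁴)^(2/3) = 0.8070.
Mass saving = 1 − 0.8070 = 19.3 %.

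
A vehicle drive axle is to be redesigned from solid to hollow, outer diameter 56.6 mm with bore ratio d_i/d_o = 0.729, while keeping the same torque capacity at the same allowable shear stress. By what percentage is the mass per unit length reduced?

41.5 %

Equal τ_max and T ⇒ the solid shaft needs d_s³ = d_o³(1−k⁴), so d_s = 56.6·(1−0.729⁴)^(1/3) = 50.67 mm.
Area ratio A_h/A_s = d_o²(1−k²)/d_s² = (1−k²)/(1−k⁴)^(2/3) = 0.5846.
Mass saving = 1 − 0.5846 = 41.5 %.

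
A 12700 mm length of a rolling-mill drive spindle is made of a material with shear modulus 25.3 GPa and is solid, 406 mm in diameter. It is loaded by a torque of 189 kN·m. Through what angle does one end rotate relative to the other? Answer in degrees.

J = πd⁴/32 = π(0.406)⁴/32 = 2.667×10^-3 m⁴.
θ = T·L/(G·J) = 189000 × 12.7 / (25.3×10⁹ × 2.667×10^-3) = 0.03557 rad.

2.04°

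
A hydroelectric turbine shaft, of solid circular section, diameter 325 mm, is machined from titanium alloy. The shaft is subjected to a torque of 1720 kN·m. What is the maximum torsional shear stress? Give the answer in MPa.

255 MPa

J = πd⁴/32 = π(0.325)⁴/32 = 1.095×10^-3 m⁴.
τ_max = T·r/J = 1.720e6 × 0.163 / 1.095×10^-3 = 2.552×10^8 Pa.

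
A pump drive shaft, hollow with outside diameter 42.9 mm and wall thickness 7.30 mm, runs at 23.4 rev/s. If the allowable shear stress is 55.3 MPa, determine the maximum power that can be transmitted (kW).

102 kW

J = π(d_o⁴ − d_i⁴)/32 = π(0.0429⁴ − 0.0283⁴)/32 = 2.696×10^-7 m⁴.
T_max = τ_allow·J/r = 5.53×10^7 × 2.696×10^-7 / 0.0215 = 694.9 N·m.
ω = 2π·23.4 = 147.0 rad/s, so P_max = T_max·ω = 1.022×10^5 W.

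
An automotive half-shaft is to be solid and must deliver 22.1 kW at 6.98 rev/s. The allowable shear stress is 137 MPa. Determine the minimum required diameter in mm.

ω = 2π·6.98 = 43.86 rad/s, so T = P/ω = 22.1×10³ / 43.86 = 503.9 N·m.
For a solid shaft τ_max = 16T/(πd³), so d = (16T/(π τ_allow))^(1/3) = (16·503.9/(π·1.37×10^8))^(1/3) = 0.02656 m.

26.6 mm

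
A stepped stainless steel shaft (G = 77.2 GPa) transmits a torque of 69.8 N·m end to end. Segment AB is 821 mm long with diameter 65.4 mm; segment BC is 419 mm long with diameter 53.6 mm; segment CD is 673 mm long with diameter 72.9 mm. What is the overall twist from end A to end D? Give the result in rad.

0.00110 rad

J_AB = π(0.0654)⁴/32 = 1.80×10^-6 m⁴; J_BC = π(0.0536)⁴/32 = 8.10×10^-7 m⁴; J_CD = π(0.0729)⁴/32 = 2.77×10^-6 m⁴.
θ = (T/G)·Σ L_i/J_i = (69.80/77.2×10⁹)·(0.821/1.80×10^-6 + 0.419/8.10×10^-7 + 0.673/2.77×10^-6) = 1.100×10^-3 rad.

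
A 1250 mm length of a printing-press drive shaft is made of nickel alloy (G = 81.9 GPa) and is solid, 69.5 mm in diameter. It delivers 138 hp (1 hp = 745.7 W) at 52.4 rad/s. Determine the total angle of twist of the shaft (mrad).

13.1 mrad

ω = 52.4 rad/s, so T = P/ω = 138×745.7 / 52.40 = 1964 N·m.
J = πd⁴/32 = π(0.0695)⁴/32 = 2.291×10^-6 m⁴.
θ = T·L/(G·J) = 1964 × 1.25 / (81.9×10⁹ × 2.291×10^-6) = 0.01309 rad.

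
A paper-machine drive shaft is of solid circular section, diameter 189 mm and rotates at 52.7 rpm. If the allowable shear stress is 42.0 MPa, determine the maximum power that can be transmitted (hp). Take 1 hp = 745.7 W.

J = πd⁴/32 = π(0.189)⁴/32 = 1.253×10^-4 m⁴.
T_max = τ_allow·J/r = 4.20×10^7 × 1.253×10^-4 / 0.0945 = 55680 N·m.
ω = 2π·52.7/60 = 5.519 rad/s, so P_max = T_max·ω = 3.073×10^5 W.

412 hp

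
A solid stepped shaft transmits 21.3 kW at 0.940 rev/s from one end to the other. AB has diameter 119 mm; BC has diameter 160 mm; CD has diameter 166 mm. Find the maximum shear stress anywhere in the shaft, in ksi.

1.58 ksi

ω = 2π·0.940 = 5.906 rad/s, so T = P/ω = 21.3×10³ / 5.906 = 3606 N·m.
Under the same torque, τ_max = 16T/(πd³) is largest where d is smallest — segment AB (d = 119 mm).
τ_max = 16·3606/(π·(0.119)³) = 1.090×10^7 Pa.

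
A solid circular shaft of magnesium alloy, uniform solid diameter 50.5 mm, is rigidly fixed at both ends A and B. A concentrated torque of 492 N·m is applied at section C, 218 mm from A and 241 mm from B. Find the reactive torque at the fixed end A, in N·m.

258 N·m

With uniform GJ and both ends fixed, compatibility θ_AC = θ_CB gives T_A·a = T_B·b, together with T_A + T_B = T₀.
T_A = T₀·b/(a+b) = 492.0·241/459.0 = 258.3 N·m; T_B = 233.7 N·m.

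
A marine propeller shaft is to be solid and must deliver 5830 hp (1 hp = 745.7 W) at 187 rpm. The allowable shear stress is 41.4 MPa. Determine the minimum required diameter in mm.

301 mm

ω = 2π·187/60 = 19.58 rad/s, so T = P/ω = 5830×745.7 / 19.58 = 222000 N·m.
For a solid shaft τ_max = 16T/(πd³), so d = (16T/(π τ_allow))^(1/3) = (16·222000/(π·4.14×10^7))^(1/3) = 0.3011 m.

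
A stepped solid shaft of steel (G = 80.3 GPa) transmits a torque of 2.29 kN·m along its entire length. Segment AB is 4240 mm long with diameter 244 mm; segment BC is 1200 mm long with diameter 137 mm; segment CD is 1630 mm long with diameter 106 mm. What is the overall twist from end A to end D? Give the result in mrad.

5.09 mrad

J_AB = π(0.244)⁴/32 = 3.48×10^-4 m⁴; J_BC = π(0.137)⁴/32 = 3.46×10^-5 m⁴; J_CD = π(0.106)⁴/32 = 1.24×10^-5 m⁴.
θ = (T/G)·Σ L_i/J_i = (2290/80.3×10⁹)·(4.24/3.48×10^-4 + 1.20/3.46×10^-5 + 1.63/1.24×10^-5) = 5.087×10^-3 rad.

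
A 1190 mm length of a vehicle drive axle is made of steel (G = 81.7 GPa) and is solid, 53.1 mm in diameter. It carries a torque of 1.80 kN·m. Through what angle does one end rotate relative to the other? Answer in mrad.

33.6 mrad

J = πd⁴/32 = π(0.0531)⁴/32 = 7.805×10^-7 m⁴.
θ = T·L/(G·J) = 1800 × 1.19 / (81.7×10⁹ × 7.805×10^-7) = 0.03359 rad.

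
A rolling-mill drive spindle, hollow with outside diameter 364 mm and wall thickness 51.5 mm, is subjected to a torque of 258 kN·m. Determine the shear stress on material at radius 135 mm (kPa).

J = π(d_o⁴ − d_i⁴)/32 = π(0.364⁴ − 0.261⁴)/32 = 1.268×10^-3 m⁴.
Shear stress varies linearly with radius: τ = T·r/J = 258000 × 0.135 / 1.268×10^-3 = 2.747×10^7 Pa.

27500 kPa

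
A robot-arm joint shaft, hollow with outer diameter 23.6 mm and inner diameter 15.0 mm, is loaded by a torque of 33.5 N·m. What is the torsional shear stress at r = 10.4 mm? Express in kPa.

13700 kPa

J = π(d_o⁴ − d_i⁴)/32 = π(0.0236⁴ − 0.0150⁴)/32 = 2.548×10^-8 m⁴.
Shear stress varies linearly with radius: τ = T·r/J = 33.50 × 0.0104 / 2.548×10^-8 = 1.367×10^7 Pa.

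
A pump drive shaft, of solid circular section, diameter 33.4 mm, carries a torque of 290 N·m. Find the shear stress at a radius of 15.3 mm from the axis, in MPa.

J = πd⁴/32 = π(0.0334)⁴/32 = 1.222×10^-7 m⁴.
Shear stress varies linearly with radius: τ = T·r/J = 290.0 × 0.0153 / 1.222×10^-7 = 3.632×10^7 Pa.

36.3 MPa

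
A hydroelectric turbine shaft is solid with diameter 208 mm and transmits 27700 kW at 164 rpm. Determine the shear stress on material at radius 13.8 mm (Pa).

ω = 2π·164/60 = 17.17 rad/s, so T = P/ω = 27700×10³ / 17.17 = 1.613e6 N·m.
J = πd⁴/32 = π(0.208)⁴/32 = 1.838×10^-4 m⁴.
Shear stress varies linearly with radius: τ = T·r/J = 1.613e6 × 0.0138 / 1.838×10^-4 = 1.211×10^8 Pa.

1.21e8 Pa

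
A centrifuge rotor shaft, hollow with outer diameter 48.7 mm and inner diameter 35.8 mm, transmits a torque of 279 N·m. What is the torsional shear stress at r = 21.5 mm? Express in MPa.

J = π(d_o⁴ − d_i⁴)/32 = π(0.0487⁴ − 0.0358⁴)/32 = 3.910×10^-7 m⁴.
Shear stress varies linearly with radius: τ = T·r/J = 279.0 × 0.0215 / 3.910×10^-7 = 1.534×10^7 Pa.

15.3 MPa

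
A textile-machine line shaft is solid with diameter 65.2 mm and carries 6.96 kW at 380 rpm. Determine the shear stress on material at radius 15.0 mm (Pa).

1.48e6 Pa

ω = 2π·380/60 = 39.79 rad/s, so T = P/ω = 6.96×10³ / 39.79 = 174.9 N·m.
J = πd⁴/32 = π(0.0652)⁴/32 = 1.774×10^-6 m⁴.
Shear stress varies linearly with radius: τ = T·r/J = 174.9 × 0.0150 / 1.774×10^-6 = 1.479×10^6 Pa.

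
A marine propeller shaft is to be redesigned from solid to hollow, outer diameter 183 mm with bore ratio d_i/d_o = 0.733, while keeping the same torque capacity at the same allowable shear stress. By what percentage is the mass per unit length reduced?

Equal τ_max and T ⇒ the solid shaft needs d_s³ = d_o³(1−k⁴), so d_s = 183·(1−0.733⁴)^(1/3) = 163.4 mm.
Area ratio A_h/A_s = d_o²(1−k²)/d_s² = (1−k²)/(1−k⁴)^(2/3) = 0.5807.
Mass saving = 1 − 0.5807 = 41.9 %.

41.9 %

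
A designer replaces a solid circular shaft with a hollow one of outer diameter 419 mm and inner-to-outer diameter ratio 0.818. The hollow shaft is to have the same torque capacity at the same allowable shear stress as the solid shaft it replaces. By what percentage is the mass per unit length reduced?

Equal τ_max and T ⇒ the solid shaft needs d_s³ = d_o³(1−k⁴), so d_s = 419·(1−0.818⁴)^(1/3) = 343.8 mm.
Area ratio A_h/A_s = d_o²(1−k²)/d_s² = (1−k²)/(1−k⁴)^(2/3) = 0.4915.
Mass saving = 1 − 0.4915 = 50.8 %.

50.8 %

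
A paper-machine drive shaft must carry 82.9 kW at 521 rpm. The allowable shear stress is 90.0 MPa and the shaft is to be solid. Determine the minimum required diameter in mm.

44.1 mm

ω = 2π·521/60 = 54.56 rad/s, so T = P/ω = 82.9×10³ / 54.56 = 1519 N·m.
For a solid shaft τ_max = 16T/(πd³), so d = (16T/(π τ_allow))^(1/3) = (16·1519/(π·9.00×10^7))^(1/3) = 0.04414 m.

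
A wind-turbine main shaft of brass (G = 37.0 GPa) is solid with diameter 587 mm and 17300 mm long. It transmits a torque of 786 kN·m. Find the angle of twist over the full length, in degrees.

J = πd⁴/32 = π(0.587)⁴/32 = 0.01166 m⁴.
θ = T·L/(G·J) = 786000 × 17.3 / (37.0×10⁹ × 0.01166) = 0.03153 rad.

1.81°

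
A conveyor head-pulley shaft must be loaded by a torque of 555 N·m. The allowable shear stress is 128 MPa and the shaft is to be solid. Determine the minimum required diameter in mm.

For a solid shaft τ_max = 16T/(πd³), so d = (16T/(π τ_allow))^(1/3) = (16·555.0/(π·1.28×10^8))^(1/3) = 0.02806 m.

28.1 mm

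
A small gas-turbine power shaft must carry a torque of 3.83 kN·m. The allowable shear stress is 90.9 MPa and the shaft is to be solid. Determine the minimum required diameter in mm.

59.9 mm

For a solid shaft τ_max = 16T/(πd³), so d = (16T/(π τ_allow))^(1/3) = (16·3830/(π·9.09×10^7))^(1/3) = 0.05987 m.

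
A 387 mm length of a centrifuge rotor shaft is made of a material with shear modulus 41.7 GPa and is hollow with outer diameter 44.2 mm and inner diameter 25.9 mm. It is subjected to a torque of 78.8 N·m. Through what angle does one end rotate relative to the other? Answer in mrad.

2.21 mrad

J = π(d_o⁴ − d_i⁴)/32 = π(0.0442⁴ − 0.0259⁴)/32 = 3.305×10^-7 m⁴.
θ = T·L/(G·J) = 78.80 × 0.387 / (41.7×10⁹ × 3.305×10^-7) = 2.213×10^-3 rad.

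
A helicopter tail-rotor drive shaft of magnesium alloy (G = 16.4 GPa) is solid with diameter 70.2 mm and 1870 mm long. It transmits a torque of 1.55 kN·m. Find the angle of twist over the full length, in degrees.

4.25°

J = πd⁴/32 = π(0.0702)⁴/32 = 2.384×10^-6 m⁴.
θ = T·L/(G·J) = 1550 × 1.87 / (16.4×10⁹ × 2.384×10^-6) = 0.07413 rad.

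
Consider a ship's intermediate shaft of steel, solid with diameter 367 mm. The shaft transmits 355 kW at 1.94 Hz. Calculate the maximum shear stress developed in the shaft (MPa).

ω = 2π·1.94 = 12.19 rad/s, so T = P/ω = 355×10³ / 12.19 = 29120 N·m.
J = πd⁴/32 = π(0.367)⁴/32 = 1.781×10^-3 m⁴.
τ_max = T·r/J = 29120 × 0.183 / 1.781×10^-3 = 3.001×10^6 Pa.

3.00 MPa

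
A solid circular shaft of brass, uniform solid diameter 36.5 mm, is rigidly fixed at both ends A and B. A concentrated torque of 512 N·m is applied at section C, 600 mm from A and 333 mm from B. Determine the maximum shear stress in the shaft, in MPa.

34.5 MPa

With uniform GJ and both ends fixed, compatibility θ_AC = θ_CB gives T_A·a = T_B·b, together with T_A + T_B = T₀.
T_A = T₀·b/(a+b) = 512.0·333/933.0 = 182.7 N·m; T_B = 329.3 N·m.
τ in each portion: τ_AC = 1.91×10^7 Pa, τ_CB = 3.45×10^7 Pa; maximum is in CB.
τ_max = T_CB·r/J = 329.3·0.0182/1.74×10^-7 = 3.449×10^7 Pa.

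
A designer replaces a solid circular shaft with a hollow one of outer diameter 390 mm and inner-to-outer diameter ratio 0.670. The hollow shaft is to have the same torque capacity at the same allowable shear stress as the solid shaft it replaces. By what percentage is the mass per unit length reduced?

Equal τ_max and T ⇒ the solid shaft needs d_s³ = d_o³(1−k⁴), so d_s = 390·(1−0.670⁴)^(1/3) = 361.8 mm.
Area ratio A_h/A_s = d_o²(1−k²)/d_s² = (1−k²)/(1−k⁴)^(2/3) = 0.6403.
Mass saving = 1 − 0.6403 = 36.0 %.

36.0 %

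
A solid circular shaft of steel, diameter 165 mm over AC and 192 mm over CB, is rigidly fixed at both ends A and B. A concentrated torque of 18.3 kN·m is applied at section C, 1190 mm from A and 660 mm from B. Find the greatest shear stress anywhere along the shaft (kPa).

10100 kPa

Compatibility: T_A·a/J_AC = T_B·b/J_CB with T_A + T_B = T₀.
J_AC = 7.28×10^-5 m⁴, J_CB = 1.33×10^-4 m⁴, so T_A = T₀·(J_AC/a)/((J_AC/a)+(J_CB/b)) = 4250 N·m, T_B = 14050 N·m.
τ in each portion: τ_AC = 4.82×10^6 Pa, τ_CB = 1.01×10^7 Pa; maximum is in CB.
τ_max = T_CB·r/J = 14050·0.0960/1.33×10^-4 = 1.011×10^7 Pa.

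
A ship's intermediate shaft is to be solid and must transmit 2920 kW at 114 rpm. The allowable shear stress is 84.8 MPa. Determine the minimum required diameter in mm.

245 mm

ω = 2π·114/60 = 11.94 rad/s, so T = P/ω = 2920×10³ / 11.94 = 244600 N·m.
For a solid shaft τ_max = 16T/(πd³), so d = (16T/(π τ_allow))^(1/3) = (16·244600/(π·8.48×10^7))^(1/3) = 0.2449 m.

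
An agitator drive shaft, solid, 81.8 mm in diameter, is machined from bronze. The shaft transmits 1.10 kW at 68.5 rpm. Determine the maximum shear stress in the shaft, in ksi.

ω = 2π·68.5/60 = 7.173 rad/s, so T = P/ω = 1.10×10³ / 7.173 = 153.3 N·m.
J = πd⁴/32 = π(0.0818)⁴/32 = 4.396×10^-6 m⁴.
τ_max = T·r/J = 153.3 × 0.0409 / 4.396×10^-6 = 1.427×10^6 Pa.

0.207 ksi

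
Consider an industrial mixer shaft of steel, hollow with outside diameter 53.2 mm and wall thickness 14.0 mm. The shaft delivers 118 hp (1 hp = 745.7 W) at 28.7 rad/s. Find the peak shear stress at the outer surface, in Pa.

1.09e8 Pa

ω = 28.7 rad/s, so T = P/ω = 118×745.7 / 28.70 = 3066 N·m.
J = π(d_o⁴ − d_i⁴)/32 = π(0.0532⁴ − 0.0252⁴)/32 = 7.468×10^-7 m⁴.
τ_max = T·r/J = 3066 × 0.0266 / 7.468×10^-7 = 1.092×10^8 Pa.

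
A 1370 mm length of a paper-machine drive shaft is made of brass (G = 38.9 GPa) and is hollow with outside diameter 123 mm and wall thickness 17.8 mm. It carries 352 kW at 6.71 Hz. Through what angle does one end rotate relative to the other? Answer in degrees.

1.01°

ω = 2π·6.71 = 42.16 rad/s, so T = P/ω = 352×10³ / 42.16 = 8349 N·m.
J = π(d_o⁴ − d_i⁴)/32 = π(0.123⁴ − 0.0874⁴)/32 = 1.674×10^-5 m⁴.
θ = T·L/(G·J) = 8349 × 1.37 / (38.9×10⁹ × 1.674×10^-5) = 0.01756 rad.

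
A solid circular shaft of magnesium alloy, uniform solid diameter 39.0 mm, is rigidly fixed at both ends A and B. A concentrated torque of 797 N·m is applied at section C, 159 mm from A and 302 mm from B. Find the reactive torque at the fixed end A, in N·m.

522 N·m

With uniform GJ and both ends fixed, compatibility θ_AC = θ_CB gives T_A·a = T_B·b, together with T_A + T_B = T₀.
T_A = T₀·b/(a+b) = 797.0·302/461.0 = 522.1 N·m; T_B = 274.9 N·m.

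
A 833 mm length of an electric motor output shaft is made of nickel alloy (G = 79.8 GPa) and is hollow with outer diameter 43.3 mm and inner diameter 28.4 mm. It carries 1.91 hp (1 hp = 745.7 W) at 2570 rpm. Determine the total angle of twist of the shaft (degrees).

ω = 2π·2570/60 = 269.1 rad/s, so T = P/ω = 1.91×745.7 / 269.1 = 5.292 N·m.
J = π(d_o⁴ − d_i⁴)/32 = π(0.0433⁴ − 0.0284⁴)/32 = 2.812×10^-7 m⁴.
θ = T·L/(G·J) = 5.292 × 0.833 / (79.8×10⁹ × 2.812×10^-7) = 1.964×10^-4 rad.

0.0113°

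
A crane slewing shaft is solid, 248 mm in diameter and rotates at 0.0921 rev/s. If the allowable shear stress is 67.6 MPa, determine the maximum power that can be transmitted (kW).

117 kW

J = πd⁴/32 = π(0.248)⁴/32 = 3.714×10^-4 m⁴.
T_max = τ_allow·J/r = 6.76×10^7 × 3.714×10^-4 / 0.124 = 202500 N·m.
ω = 2π·0.0921 = 0.5787 rad/s, so P_max = T_max·ω = 1.172×10^5 W.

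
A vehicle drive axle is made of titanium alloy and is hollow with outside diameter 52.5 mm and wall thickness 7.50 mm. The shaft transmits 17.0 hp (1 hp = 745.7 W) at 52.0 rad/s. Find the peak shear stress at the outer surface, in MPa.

ω = 52.0 rad/s, so T = P/ω = 17.0×745.7 / 52.00 = 243.8 N·m.
J = π(d_o⁴ − d_i⁴)/32 = π(0.0525⁴ − 0.0375⁴)/32 = 5.517×10^-7 m⁴.
τ_max = T·r/J = 243.8 × 0.0262 / 5.517×10^-7 = 1.160×10^7 Pa.

11.6 MPa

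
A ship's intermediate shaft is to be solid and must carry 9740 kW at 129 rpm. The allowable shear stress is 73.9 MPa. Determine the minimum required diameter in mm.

368 mm

ω = 2π·129/60 = 13.51 rad/s, so T = P/ω = 9740×10³ / 13.51 = 721000 N·m.
For a solid shaft τ_max = 16T/(πd³), so d = (16T/(π τ_allow))^(1/3) = (16·721000/(π·7.39×10^7))^(1/3) = 0.3676 m.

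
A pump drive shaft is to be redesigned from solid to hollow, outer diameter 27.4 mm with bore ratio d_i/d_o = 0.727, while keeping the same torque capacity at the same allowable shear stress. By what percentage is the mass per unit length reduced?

Equal τ_max and T ⇒ the solid shaft needs d_s³ = d_o³(1−k⁴), so d_s = 27.4·(1−0.727⁴)^(1/3) = 24.57 mm.
Area ratio A_h/A_s = d_o²(1−k²)/d_s² = (1−k²)/(1−k⁴)^(2/3) = 0.5865.
Mass saving = 1 − 0.5865 = 41.3 %.

41.3 %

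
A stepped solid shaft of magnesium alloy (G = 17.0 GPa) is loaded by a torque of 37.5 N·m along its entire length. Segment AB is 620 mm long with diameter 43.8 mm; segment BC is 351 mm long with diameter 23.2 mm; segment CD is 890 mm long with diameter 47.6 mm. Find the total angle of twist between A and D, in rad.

0.0349 rad

J_AB = π(0.0438)⁴/32 = 3.61×10^-7 m⁴; J_BC = π(0.0232)⁴/32 = 2.84×10^-8 m⁴; J_CD = π(0.0476)⁴/32 = 5.04×10^-7 m⁴.
θ = (T/G)·Σ L_i/J_i = (37.50/17.0×10⁹)·(0.620/3.61×10^-7 + 0.351/2.84×10^-8 + 0.890/5.04×10^-7) = 0.03490 rad.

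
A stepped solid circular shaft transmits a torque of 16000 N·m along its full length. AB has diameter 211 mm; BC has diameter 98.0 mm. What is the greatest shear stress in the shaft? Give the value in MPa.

Under the same torque, τ_max = 16T/(πd³) is largest where d is smallest — segment BC (d = 98.0 mm).
τ_max = 16·16000/(π·(0.0980)³) = 8.658×10^7 Pa.

86.6 MPa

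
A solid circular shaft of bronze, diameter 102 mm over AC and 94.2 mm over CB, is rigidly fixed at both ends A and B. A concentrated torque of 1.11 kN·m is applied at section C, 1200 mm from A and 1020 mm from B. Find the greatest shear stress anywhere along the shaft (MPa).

Compatibility: T_A·a/J_AC = T_B·b/J_CB with T_A + T_B = T₀.
J_AC = 1.06×10^-5 m⁴, J_CB = 7.73×10^-6 m⁴, so T_A = T₀·(J_AC/a)/((J_AC/a)+(J_CB/b)) = 598.1 N·m, T_B = 511.9 N·m.
τ in each portion: τ_AC = 2.87×10^6 Pa, τ_CB = 3.12×10^6 Pa; maximum is in CB.
τ_max = T_CB·r/J = 511.9·0.0471/7.73×10^-6 = 3.119×10^6 Pa.

3.12 MPa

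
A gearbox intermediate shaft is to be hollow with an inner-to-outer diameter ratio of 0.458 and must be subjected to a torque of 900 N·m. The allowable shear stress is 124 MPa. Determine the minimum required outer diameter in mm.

33.8 mm

For a hollow shaft with d_i/d_o = 0.458: τ_max = 16T/(π d_o³ (1−k⁴)), so d_o = [16T/(π τ_allow (1−k⁴))]^(1/3) = [16·900.0/(π·1.24×10^8·0.9560)]^(1/3) = 0.03382 m.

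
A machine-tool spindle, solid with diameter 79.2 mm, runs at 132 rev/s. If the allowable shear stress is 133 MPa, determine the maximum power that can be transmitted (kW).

10800 kW

J = πd⁴/32 = π(0.0792)⁴/32 = 3.863×10^-6 m⁴.
T_max = τ_allow·J/r = 1.33×10^8 × 3.863×10^-6 / 0.0396 = 12970 N·m.
ω = 2π·132 = 829.4 rad/s, so P_max = T_max·ω = 1.076×10^7 W.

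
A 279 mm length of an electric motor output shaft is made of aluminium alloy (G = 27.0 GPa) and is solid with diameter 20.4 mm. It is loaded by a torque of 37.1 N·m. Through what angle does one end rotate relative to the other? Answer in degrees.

J = πd⁴/32 = π(0.0204)⁴/32 = 1.700×10^-8 m⁴.
θ = T·L/(G·J) = 37.10 × 0.279 / (27.0×10⁹ × 1.700×10^-8) = 0.02255 rad.

1.29°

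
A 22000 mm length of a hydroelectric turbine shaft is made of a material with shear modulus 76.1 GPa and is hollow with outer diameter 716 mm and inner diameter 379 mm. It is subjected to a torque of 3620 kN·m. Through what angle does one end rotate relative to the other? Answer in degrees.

2.52°

J = π(d_o⁴ − d_i⁴)/32 = π(0.716⁴ − 0.379⁴)/32 = 0.02378 m⁴.
θ = T·L/(G·J) = 3.620e6 × 22.0 / (76.1×10⁹ × 0.02378) = 0.04402 rad.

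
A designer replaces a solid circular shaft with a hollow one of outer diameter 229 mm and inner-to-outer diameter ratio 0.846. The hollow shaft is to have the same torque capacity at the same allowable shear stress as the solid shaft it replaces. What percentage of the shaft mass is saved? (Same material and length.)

54.1 %

Equal τ_max and T ⇒ the solid shaft needs d_s³ = d_o³(1−k⁴), so d_s = 229·(1−0.846⁴)^(1/3) = 180.3 mm.
Area ratio A_h/A_s = d_o²(1−k²)/d_s² = (1−k²)/(1−k⁴)^(2/3) = 0.4588.
Mass saving = 1 − 0.4588 = 54.1 %.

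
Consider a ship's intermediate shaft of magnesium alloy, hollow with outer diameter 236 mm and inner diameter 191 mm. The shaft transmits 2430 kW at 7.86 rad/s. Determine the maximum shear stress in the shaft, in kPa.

ω = 7.86 rad/s, so T = P/ω = 2430×10³ / 7.860 = 309200 N·m.
J = π(d_o⁴ − d_i⁴)/32 = π(0.236⁴ − 0.191⁴)/32 = 1.739×10^-4 m⁴.
τ_max = T·r/J = 309200 × 0.118 / 1.739×10^-4 = 2.098×10^8 Pa.

210000 kPa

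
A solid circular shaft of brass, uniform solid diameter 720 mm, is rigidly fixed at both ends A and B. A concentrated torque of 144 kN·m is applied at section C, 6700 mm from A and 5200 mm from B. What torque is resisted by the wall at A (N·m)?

With uniform GJ and both ends fixed, compatibility θ_AC = θ_CB gives T_A·a = T_B·b, together with T_A + T_B = T₀.
T_A = T₀·b/(a+b) = 144000·5200/11900 = 62920 N·m; T_B = 81080 N·m.

62900 N·m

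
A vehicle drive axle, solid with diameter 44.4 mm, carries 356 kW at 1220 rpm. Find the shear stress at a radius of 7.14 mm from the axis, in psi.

7560 psi

ω = 2π·1220/60 = 127.8 rad/s, so T = P/ω = 356×10³ / 127.8 = 2787 N·m.
J = πd⁴/32 = π(0.0444)⁴/32 = 3.815×10^-7 m⁴.
Shear stress varies linearly with radius: τ = T·r/J = 2787 × 0.00714 / 3.815×10^-7 = 5.215×10^7 Pa.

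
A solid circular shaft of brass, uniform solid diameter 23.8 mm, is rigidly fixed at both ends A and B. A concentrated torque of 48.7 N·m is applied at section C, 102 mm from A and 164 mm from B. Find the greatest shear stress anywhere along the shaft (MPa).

11.3 MPa

With uniform GJ and both ends fixed, compatibility θ_AC = θ_CB gives T_A·a = T_B·b, together with T_A + T_B = T₀.
T_A = T₀·b/(a+b) = 48.70·164/266.0 = 30.03 N·m; T_B = 18.67 N·m.
τ in each portion: τ_AC = 1.13×10^7 Pa, τ_CB = 7.05×10^6 Pa; maximum is in AC.
τ_max = T_AC·r/J = 30.03·0.0119/3.15×10^-8 = 1.134×10^7 Pa.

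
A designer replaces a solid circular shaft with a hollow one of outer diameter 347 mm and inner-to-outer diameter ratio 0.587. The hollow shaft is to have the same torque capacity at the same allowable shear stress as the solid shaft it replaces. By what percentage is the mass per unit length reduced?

Equal τ_max and T ⇒ the solid shaft needs d_s³ = d_o³(1−k⁴), so d_s = 347·(1−0.587⁴)^(1/3) = 332.7 mm.
Area ratio A_h/A_s = d_o²(1−k²)/d_s² = (1−k²)/(1−k⁴)^(2/3) = 0.7131.
Mass saving = 1 − 0.7131 = 28.7 %.

28.7 %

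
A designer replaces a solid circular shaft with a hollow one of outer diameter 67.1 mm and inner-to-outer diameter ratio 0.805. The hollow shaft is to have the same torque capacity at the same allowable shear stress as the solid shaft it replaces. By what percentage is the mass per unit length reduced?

Equal τ_max and T ⇒ the solid shaft needs d_s³ = d_o³(1−k⁴), so d_s = 67.1·(1−0.805⁴)^(1/3) = 55.96 mm.
Area ratio A_h/A_s = d_o²(1−k²)/d_s² = (1−k²)/(1−k⁴)^(2/3) = 0.5061.
Mass saving = 1 − 0.5061 = 49.4 %.

49.4 %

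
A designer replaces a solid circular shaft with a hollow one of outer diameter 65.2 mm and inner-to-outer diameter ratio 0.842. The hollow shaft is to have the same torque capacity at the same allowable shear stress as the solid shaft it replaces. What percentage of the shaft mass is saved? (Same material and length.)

53.6 %

Equal τ_max and T ⇒ the solid shaft needs d_s³ = d_o³(1−k⁴), so d_s = 65.2·(1−0.842⁴)^(1/3) = 51.66 mm.
Area ratio A_h/A_s = d_o²(1−k²)/d_s² = (1−k²)/(1−k⁴)^(2/3) = 0.4636.
Mass saving = 1 − 0.4636 = 53.6 %.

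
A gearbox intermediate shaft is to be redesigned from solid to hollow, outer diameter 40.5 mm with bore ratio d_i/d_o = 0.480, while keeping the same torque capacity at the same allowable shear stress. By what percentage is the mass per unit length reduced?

Equal τ_max and T ⇒ the solid shaft needs d_s³ = d_o³(1−k⁴), so d_s = 40.5·(1−0.480⁴)^(1/3) = 39.77 mm.
Area ratio A_h/A_s = d_o²(1−k²)/d_s² = (1−k²)/(1−k⁴)^(2/3) = 0.7981.
Mass saving = 1 − 0.7981 = 20.2 %.

20.2 %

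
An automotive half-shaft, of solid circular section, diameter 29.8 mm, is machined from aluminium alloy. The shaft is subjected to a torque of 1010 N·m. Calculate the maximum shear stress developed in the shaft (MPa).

J = πd⁴/32 = π(0.0298)⁴/32 = 7.742×10^-8 m⁴.
τ_max = T·r/J = 1010 × 0.0149 / 7.742×10^-8 = 1.944×10^8 Pa.

194 MPa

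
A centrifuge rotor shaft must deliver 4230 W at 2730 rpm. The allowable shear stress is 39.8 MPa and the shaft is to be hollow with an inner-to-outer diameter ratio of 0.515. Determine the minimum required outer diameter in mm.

12.7 mm

ω = 2π·2730/60 = 285.9 rad/s, so T = P/ω = 4230 / 285.9 = 14.80 N·m.
For a hollow shaft with d_i/d_o = 0.515: τ_max = 16T/(π d_o³ (1−k⁴)), so d_o = [16T/(π τ_allow (1−k⁴))]^(1/3) = [16·14.80/(π·3.98×10^7·0.9297)]^(1/3) = 0.01268 m.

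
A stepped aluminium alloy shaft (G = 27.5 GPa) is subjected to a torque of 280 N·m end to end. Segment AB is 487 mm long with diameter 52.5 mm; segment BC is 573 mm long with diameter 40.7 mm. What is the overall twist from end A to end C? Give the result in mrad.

28.3 mrad

J_AB = π(0.0525)⁴/32 = 7.46×10^-7 m⁴; J_BC = π(0.0407)⁴/32 = 2.69×10^-7 m⁴.
θ = (T/G)·Σ L_i/J_i = (280.0/27.5×10⁹)·(0.487/7.46×10^-7 + 0.573/2.69×10^-7) = 0.02831 rad.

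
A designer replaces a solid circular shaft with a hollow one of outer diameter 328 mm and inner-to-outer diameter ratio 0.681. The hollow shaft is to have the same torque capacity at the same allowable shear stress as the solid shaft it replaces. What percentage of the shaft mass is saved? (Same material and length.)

37.0 %

Equal τ_max and T ⇒ the solid shaft needs d_s³ = d_o³(1−k⁴), so d_s = 328·(1−0.681⁴)^(1/3) = 302.6 mm.
Area ratio A_h/A_s = d_o²(1−k²)/d_s² = (1−k²)/(1−k⁴)^(2/3) = 0.6302.
Mass saving = 1 − 0.6302 = 37.0 %.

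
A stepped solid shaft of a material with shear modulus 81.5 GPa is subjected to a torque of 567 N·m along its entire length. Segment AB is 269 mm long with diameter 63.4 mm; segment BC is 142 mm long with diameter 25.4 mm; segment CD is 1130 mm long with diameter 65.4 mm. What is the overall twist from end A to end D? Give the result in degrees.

J_AB = π(0.0634)⁴/32 = 1.59×10^-6 m⁴; J_BC = π(0.0254)⁴/32 = 4.09×10^-8 m⁴; J_CD = π(0.0654)⁴/32 = 1.80×10^-6 m⁴.
θ = (T/G)·Σ L_i/J_i = (567.0/81.5×10⁹)·(0.269/1.59×10^-6 + 0.142/4.09×10^-8 + 1.13/1.80×10^-6) = 0.02973 rad.

1.70°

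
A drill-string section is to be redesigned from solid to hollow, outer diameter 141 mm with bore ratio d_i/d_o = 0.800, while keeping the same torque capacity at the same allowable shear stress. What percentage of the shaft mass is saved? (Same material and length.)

Equal τ_max and T ⇒ the solid shaft needs d_s³ = d_o³(1−k⁴), so d_s = 141·(1−0.800⁴)^(1/3) = 118.3 mm.
Area ratio A_h/A_s = d_o²(1−k²)/d_s² = (1−k²)/(1−k⁴)^(2/3) = 0.5115.
Mass saving = 1 − 0.5115 = 48.8 %.

48.8 %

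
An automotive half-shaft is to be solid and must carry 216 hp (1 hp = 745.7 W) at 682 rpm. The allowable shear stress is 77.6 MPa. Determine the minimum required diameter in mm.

52.9 mm

ω = 2π·682/60 = 71.42 rad/s, so T = P/ω = 216×745.7 / 71.42 = 2255 N·m.
For a solid shaft τ_max = 16T/(πd³), so d = (16T/(π τ_allow))^(1/3) = (16·2255/(π·7.76×10^7))^(1/3) = 0.05290 m.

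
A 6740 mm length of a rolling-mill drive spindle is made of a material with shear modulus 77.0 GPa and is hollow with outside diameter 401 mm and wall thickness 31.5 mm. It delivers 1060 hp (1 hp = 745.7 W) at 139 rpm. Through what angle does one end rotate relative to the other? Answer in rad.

0.00378 rad

ω = 2π·139/60 = 14.56 rad/s, so T = P/ω = 1060×745.7 / 14.56 = 54300 N·m.
J = π(d_o⁴ − d_i⁴)/32 = π(0.401⁴ − 0.338⁴)/32 = 1.257×10^-3 m⁴.
θ = T·L/(G·J) = 54300 × 6.74 / (77.0×10⁹ × 1.257×10^-3) = 3.781×10^-3 rad.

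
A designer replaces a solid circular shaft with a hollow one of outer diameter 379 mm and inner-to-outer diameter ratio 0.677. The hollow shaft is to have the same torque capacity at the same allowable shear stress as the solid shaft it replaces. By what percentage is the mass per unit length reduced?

36.6 %

Equal τ_max and T ⇒ the solid shaft needs d_s³ = d_o³(1−k⁴), so d_s = 379·(1−0.677⁴)^(1/3) = 350.4 mm.
Area ratio A_h/A_s = d_o²(1−k²)/d_s² = (1−k²)/(1−k⁴)^(2/3) = 0.6339.
Mass saving = 1 − 0.6339 = 36.6 %.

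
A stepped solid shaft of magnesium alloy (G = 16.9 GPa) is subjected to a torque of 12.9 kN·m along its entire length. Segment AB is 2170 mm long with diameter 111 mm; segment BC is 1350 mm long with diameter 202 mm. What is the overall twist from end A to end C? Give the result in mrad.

J_AB = π(0.111)⁴/32 = 1.49×10^-5 m⁴; J_BC = π(0.202)⁴/32 = 1.63×10^-4 m⁴.
θ = (T/G)·Σ L_i/J_i = (12900/16.9×10⁹)·(2.17/1.49×10^-5 + 1.35/1.63×10^-4) = 0.1174 rad.

117 mrad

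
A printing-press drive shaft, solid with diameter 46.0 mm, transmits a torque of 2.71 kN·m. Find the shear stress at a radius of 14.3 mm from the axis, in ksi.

12.8 ksi

J = πd⁴/32 = π(0.0460)⁴/32 = 4.396×10^-7 m⁴.
Shear stress varies linearly with radius: τ = T·r/J = 2710 × 0.0143 / 4.396×10^-7 = 8.816×10^7 Pa.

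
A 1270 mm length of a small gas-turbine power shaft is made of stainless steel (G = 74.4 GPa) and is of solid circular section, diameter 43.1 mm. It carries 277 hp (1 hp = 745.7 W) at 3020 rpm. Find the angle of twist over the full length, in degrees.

1.89°

ω = 2π·3020/60 = 316.3 rad/s, so T = P/ω = 277×745.7 / 316.3 = 653.1 N·m.
J = πd⁴/32 = π(0.0431)⁴/32 = 3.388×10^-7 m⁴.
θ = T·L/(G·J) = 653.1 × 1.27 / (74.4×10⁹ × 3.388×10^-7) = 0.03291 rad.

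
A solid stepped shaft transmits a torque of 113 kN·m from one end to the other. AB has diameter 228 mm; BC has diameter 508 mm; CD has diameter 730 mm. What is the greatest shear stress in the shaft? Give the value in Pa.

Under the same torque, τ_max = 16T/(πd³) is largest where d is smallest — segment AB (d = 228 mm).
τ_max = 16·113000/(π·(0.228)³) = 4.856×10^7 Pa.

4.86e7 Pa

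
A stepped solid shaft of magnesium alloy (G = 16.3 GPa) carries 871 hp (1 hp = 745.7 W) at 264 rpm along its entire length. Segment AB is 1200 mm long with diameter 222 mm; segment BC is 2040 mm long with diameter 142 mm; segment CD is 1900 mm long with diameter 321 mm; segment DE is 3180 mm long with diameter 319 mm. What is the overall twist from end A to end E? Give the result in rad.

ω = 2π·264/60 = 27.65 rad/s, so T = P/ω = 871×745.7 / 27.65 = 23490 N·m.
J_AB = π(0.222)⁴/32 = 2.38×10^-4 m⁴; J_BC = π(0.142)⁴/32 = 3.99×10^-5 m⁴; J_CD = π(0.321)⁴/32 = 1.04×10^-3 m⁴; J_DE = π(0.319)⁴/32 = 1.02×10^-3 m⁴.
θ = (T/G)·Σ L_i/J_i = (23490/16.3×10⁹)·(1.20/2.38×10^-4 + 2.04/3.99×10^-5 + 1.90/1.04×10^-3 + 3.18/1.02×10^-3) = 0.08805 rad.

0.0881 rad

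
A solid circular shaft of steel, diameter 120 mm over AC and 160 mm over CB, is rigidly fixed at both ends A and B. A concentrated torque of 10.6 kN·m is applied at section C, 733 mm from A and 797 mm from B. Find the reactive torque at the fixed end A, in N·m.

Compatibility: T_A·a/J_AC = T_B·b/J_CB with T_A + T_B = T₀.
J_AC = 2.04×10^-5 m⁴, J_CB = 6.43×10^-5 m⁴, so T_A = T₀·(J_AC/a)/((J_AC/a)+(J_CB/b)) = 2713 N·m, T_B = 7887 N·m.

2710 N·m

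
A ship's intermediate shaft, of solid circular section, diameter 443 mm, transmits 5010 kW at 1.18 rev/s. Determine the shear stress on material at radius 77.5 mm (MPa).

ω = 2π·1.18 = 7.414 rad/s, so T = P/ω = 5010×10³ / 7.414 = 675700 N·m.
J = πd⁴/32 = π(0.443)⁴/32 = 3.781×10^-3 m⁴.
Shear stress varies linearly with radius: τ = T·r/J = 675700 × 0.0775 / 3.781×10^-3 = 1.385×10^7 Pa.

13.9 MPa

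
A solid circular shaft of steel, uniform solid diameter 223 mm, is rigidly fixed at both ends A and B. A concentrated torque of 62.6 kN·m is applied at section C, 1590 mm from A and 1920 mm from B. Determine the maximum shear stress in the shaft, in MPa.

With uniform GJ and both ends fixed, compatibility θ_AC = θ_CB gives T_A·a = T_B·b, together with T_A + T_B = T₀.
T_A = T₀·b/(a+b) = 62600·1920/3510 = 34240 N·m; T_B = 28360 N·m.
τ in each portion: τ_AC = 1.57×10^7 Pa, τ_CB = 1.30×10^7 Pa; maximum is in AC.
τ_max = T_AC·r/J = 34240·0.112/2.43×10^-4 = 1.573×10^7 Pa.

15.7 MPa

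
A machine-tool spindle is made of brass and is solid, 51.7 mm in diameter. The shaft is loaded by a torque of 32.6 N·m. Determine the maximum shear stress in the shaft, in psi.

J = πd⁴/32 = π(0.0517)⁴/32 = 7.014×10^-7 m⁴.
τ_max = T·r/J = 32.60 × 0.0259 / 7.014×10^-7 = 1.201×10^6 Pa.

174 psi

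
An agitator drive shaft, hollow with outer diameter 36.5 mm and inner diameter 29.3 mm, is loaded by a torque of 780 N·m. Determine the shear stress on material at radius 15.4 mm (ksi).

17.1 ksi

J = π(d_o⁴ − d_i⁴)/32 = π(0.0365⁴ − 0.0293⁴)/32 = 1.019×10^-7 m⁴.
Shear stress varies linearly with radius: τ = T·r/J = 780.0 × 0.0154 / 1.019×10^-7 = 1.179×10^8 Pa.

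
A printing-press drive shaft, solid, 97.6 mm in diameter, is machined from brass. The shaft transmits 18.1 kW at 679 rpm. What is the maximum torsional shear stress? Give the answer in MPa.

1.39 MPa

ω = 2π·679/60 = 71.10 rad/s, so T = P/ω = 18.1×10³ / 71.10 = 254.6 N·m.
J = πd⁴/32 = π(0.0976)⁴/32 = 8.908×10^-6 m⁴.
τ_max = T·r/J = 254.6 × 0.0488 / 8.908×10^-6 = 1.394×10^6 Pa.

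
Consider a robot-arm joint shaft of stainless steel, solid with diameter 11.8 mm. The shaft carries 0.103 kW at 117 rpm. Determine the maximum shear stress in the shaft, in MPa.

26.1 MPa

ω = 2π·117/60 = 12.25 rad/s, so T = P/ω = 0.103×10³ / 12.25 = 8.407 N·m.
J = πd⁴/32 = π(0.0118)⁴/32 = 1.903×10^-9 m⁴.
τ_max = T·r/J = 8.407 × 0.00590 / 1.903×10^-9 = 2.606×10^7 Pa.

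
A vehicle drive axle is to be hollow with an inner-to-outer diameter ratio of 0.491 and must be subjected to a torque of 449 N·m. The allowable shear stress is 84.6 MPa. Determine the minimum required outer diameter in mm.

30.6 mm

For a hollow shaft with d_i/d_o = 0.491: τ_max = 16T/(π d_o³ (1−k⁴)), so d_o = [16T/(π τ_allow (1−k⁴))]^(1/3) = [16·449.0/(π·8.46×10^7·0.9419)]^(1/3) = 0.03062 m.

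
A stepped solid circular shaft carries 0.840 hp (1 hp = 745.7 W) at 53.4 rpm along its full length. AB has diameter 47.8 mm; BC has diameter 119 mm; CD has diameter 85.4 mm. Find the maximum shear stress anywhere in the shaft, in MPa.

5.22 MPa

ω = 2π·53.4/60 = 5.592 rad/s, so T = P/ω = 0.840×745.7 / 5.592 = 112.0 N·m.
Under the same torque, τ_max = 16T/(πd³) is largest where d is smallest — segment AB (d = 47.8 mm).
τ_max = 16·112.0/(π·(0.0478)³) = 5.223×10^6 Pa.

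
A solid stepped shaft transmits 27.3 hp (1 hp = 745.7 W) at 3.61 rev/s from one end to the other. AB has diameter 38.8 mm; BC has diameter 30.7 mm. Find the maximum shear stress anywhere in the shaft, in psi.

ω = 2π·3.61 = 22.68 rad/s, so T = P/ω = 27.3×745.7 / 22.68 = 897.5 N·m.
Under the same torque, τ_max = 16T/(πd³) is largest where d is smallest — segment BC (d = 30.7 mm).
τ_max = 16·897.5/(π·(0.0307)³) = 1.580×10^8 Pa.

22900 psi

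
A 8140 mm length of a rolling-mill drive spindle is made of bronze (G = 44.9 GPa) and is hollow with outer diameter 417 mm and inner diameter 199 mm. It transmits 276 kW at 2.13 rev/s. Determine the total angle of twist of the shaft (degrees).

0.0761°

ω = 2π·2.13 = 13.38 rad/s, so T = P/ω = 276×10³ / 13.38 = 20620 N·m.
J = π(d_o⁴ − d_i⁴)/32 = π(0.417⁴ − 0.199⁴)/32 = 2.815×10^-3 m⁴.
θ = T·L/(G·J) = 20620 × 8.14 / (44.9×10⁹ × 2.815×10^-3) = 1.328×10^-3 rad.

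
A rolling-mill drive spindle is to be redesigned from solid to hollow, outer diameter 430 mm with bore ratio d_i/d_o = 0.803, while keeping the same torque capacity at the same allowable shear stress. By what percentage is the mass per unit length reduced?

49.2 %

Equal τ_max and T ⇒ the solid shaft needs d_s³ = d_o³(1−k⁴), so d_s = 430·(1−0.803⁴)^(1/3) = 359.5 mm.
Area ratio A_h/A_s = d_o²(1−k²)/d_s² = (1−k²)/(1−k⁴)^(2/3) = 0.5082.
Mass saving = 1 − 0.5082 = 49.2 %.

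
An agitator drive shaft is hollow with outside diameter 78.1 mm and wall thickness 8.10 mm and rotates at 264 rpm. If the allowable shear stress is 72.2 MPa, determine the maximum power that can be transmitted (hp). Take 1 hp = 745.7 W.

152 hp

J = π(d_o⁴ − d_i⁴)/32 = π(0.0781⁴ − 0.0619⁴)/32 = 2.211×10^-6 m⁴.
T_max = τ_allow·J/r = 7.22×10^7 × 2.211×10^-6 / 0.0390 = 4088 N·m.
ω = 2π·264/60 = 27.65 rad/s, so P_max = T_max·ω = 1.130×10^5 W.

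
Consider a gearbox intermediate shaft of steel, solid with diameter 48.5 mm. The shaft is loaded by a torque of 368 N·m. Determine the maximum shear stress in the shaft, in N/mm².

J = πd⁴/32 = π(0.0485)⁴/32 = 5.432×10^-7 m⁴.
τ_max = T·r/J = 368.0 × 0.0243 / 5.432×10^-7 = 1.643×10^7 Pa.

16.4 N/mm²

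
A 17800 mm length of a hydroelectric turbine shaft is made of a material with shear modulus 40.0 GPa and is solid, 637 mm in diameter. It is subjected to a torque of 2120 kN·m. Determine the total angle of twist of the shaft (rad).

J = πd⁴/32 = π(0.637)⁴/32 = 0.01616 m⁴.
θ = T·L/(G·J) = 2.120e6 × 17.8 / (40.0×10⁹ × 0.01616) = 0.05836 rad.

0.0584 rad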